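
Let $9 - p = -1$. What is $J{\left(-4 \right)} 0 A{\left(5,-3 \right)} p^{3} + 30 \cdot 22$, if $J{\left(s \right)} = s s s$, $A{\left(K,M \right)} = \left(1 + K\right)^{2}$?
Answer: $660$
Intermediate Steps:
$p = 10$ ($p = 9 - -1 = 9 + 1 = 10$)
$J{\left(s \right)} = s^{3}$ ($J{\left(s \right)} = s^{2} s = s^{3}$)
$J{\left(-4 \right)} 0 A{\left(5,-3 \right)} p^{3} + 30 \cdot 22 = \left(-4\right)^{3} \cdot 0 \left(1 + 5\right)^{2} \cdot 10^{3} + 30 \cdot 22 = - 64 \cdot 0 \cdot 6^{2} \cdot 1000 + 660 = - 64 \cdot 0 \cdot 36 \cdot 1000 + 660 = - 64 \cdot 0 \cdot 1000 + 660 = \left(-64\right) 0 + 660 = 0 + 660 = 660$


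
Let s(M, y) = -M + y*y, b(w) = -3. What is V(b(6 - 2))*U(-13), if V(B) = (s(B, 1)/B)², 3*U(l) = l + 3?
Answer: -160/27 ≈ -5.9259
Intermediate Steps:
s(M, y) = y² - M (s(M, y) = -M + y² = y² - M)
U(l) = 1 + l/3 (U(l) = (l + 3)/3 = (3 + l)/3 = 1 + l/3)
V(B) = (1 - B)²/B² (V(B) = ((1² - B)/B)² = ((1 - B)/B)² = (1 - B)²/B²)
V(b(6 - 2))*U(-13) = ((-1 - 3)²/(-3)²)*(1 + (⅓)*(-13)) = ((⅑)*(-4)²)*(1 - 13/3) = ((⅑)*16)*(-10/3) = (16/9)*(-10/3) = -160/27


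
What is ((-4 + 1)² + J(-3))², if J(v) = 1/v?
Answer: 676/9 ≈ 75.111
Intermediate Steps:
((-4 + 1)² + J(-3))² = ((-4 + 1)² + 1/(-3))² = ((-3)² - ⅓)² = (9 - ⅓)² = (26/3)² = 676/9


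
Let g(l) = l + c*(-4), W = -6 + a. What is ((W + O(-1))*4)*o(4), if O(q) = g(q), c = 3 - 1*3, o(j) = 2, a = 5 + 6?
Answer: 32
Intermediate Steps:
a = 11
W = 5 (W = -6 + 11 = 5)
c = 0 (c = 3 - 3 = 0)
g(l) = l (g(l) = l + 0*(-4) = l + 0 = l)
O(q) = q
((W + O(-1))*4)*o(4) = ((5 - 1)*4)*2 = (4*4)*2 = 16*2 = 32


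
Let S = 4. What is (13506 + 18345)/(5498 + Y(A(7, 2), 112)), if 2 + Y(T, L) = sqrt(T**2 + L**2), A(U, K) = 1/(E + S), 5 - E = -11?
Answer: 70021238400/12077388799 - 637020*sqrt(5017601)/12077388799 ≈ 5.6796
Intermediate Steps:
E = 16 (E = 5 - 1*(-11) = 5 + 11 = 16)
A(U, K) = 1/20 (A(U, K) = 1/(16 + 4) = 1/20)
Y(T, L) = -2 + sqrt(L**2 + T**2) (Y(T, L) = -2 + sqrt(T**2 + L**2) = -2 + sqrt(L**2 + T**2))
(13506 + 18345)/(5498 + Y(A(7, 2), 112)) = (13506 + 18345)/(5498 + (-2 + sqrt(112**2 + (1/20)**2))) = 31851/(5498 + (-2 + sqrt(12544 + 1/400))) = 31851/(5498 + (-2 + sqrt(5017601/400))) = 31851/(5498 + (-2 + sqrt(5017601)/20)) = 31851/(5496 + sqrt(5017601)/20)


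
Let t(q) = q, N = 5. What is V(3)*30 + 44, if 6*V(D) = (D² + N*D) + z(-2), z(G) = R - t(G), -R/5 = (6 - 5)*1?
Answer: 149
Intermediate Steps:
R = -5 (R = -5*(6 - 5) = -5 ≈ -5.0000)
z(G) = -5 - G
V(D) = -½ + D²/6 + 5*D/6 (V(D) = ((D² + 5*D) + (-5 - 1*(-2)))/6 = ((D² + 5*D) + (-5 + 2))/6 = ((D² + 5*D) - 3)/6 = (-3 + D² + 5*D)/6 = -½ + D²/6 + 5*D/6)
V(3)*30 + 44 = (-½ + (⅙)*3² + (⅚)*3)*30 + 44 = (-½ + (⅙)*9 + 5/2)*30 + 44 = (-½ + 3/2 + 5/2)*30 + 44 = (7/2)*30 + 44 = 105 + 44 = 149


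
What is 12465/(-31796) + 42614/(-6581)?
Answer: -1436986909/209249476 ≈ -6.8673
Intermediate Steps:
12465/(-31796) + 42614/(-6581) = 12465*(-1/31796) + 42614*(-1/6581) = -12465/31796 - 42614/6581 = -1436986909/209249476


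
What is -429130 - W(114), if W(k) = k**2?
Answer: -442126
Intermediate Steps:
-429130 - W(114) = -429130 - 1*114**2 = -429130 - 1*12996 = -429130 - 12996 = -442126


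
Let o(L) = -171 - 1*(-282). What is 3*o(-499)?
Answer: 333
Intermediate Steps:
o(L) = 111 (o(L) = -171 + 282 = 111)
3*o(-499) = 3*111 = 333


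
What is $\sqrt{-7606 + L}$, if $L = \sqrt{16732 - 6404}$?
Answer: $\sqrt{-7606 + 2 \sqrt{2582}} \approx 86.628 i$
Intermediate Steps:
$L = 2 \sqrt{2582}$ ($L = \sqrt{10328} = 2 \sqrt{2582} \approx 101.63$)
$\sqrt{-7606 + L} = \sqrt{-7606 + 2 \sqrt{2582}}$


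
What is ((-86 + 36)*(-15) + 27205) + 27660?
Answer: 55615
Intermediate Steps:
((-86 + 36)*(-15) + 27205) + 27660 = (-50*(-15) + 27205) + 27660 = (750 + 27205) + 27660 = 27955 + 27660 = 55615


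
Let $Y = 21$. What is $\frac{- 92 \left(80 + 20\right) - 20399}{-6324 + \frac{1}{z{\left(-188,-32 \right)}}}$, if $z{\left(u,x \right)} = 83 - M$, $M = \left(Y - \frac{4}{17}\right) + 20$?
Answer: $\frac{21252082}{4540615} \approx 4.6804$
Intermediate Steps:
$M = \frac{693}{17}$ ($M = \left(21 - \frac{4}{17}\right) + 20 = \frac{353}{17} + 20 = \frac{693}{17} \approx 40.765$)
$z{\left(u,x \right)} = \frac{718}{17}$ ($z{\left(u,x \right)} = 83 - \frac{693}{17} = \frac{718}{17}$)
$\frac{- 92 \left(80 + 20\right) - 20399}{-6324 + \frac{1}{z{\left(-188,-32 \right)}}} = \frac{- 92 \left(80 + 20\right) - 20399}{-6324 + \frac{1}{\frac{718}{17}}} = \frac{\left(-92\right) 100 - 20399}{-6324 + \frac{17}{718}} = \frac{-9200 - 20399}{- \frac{4540615}{718}} = \left(-29599\right) \left(- \frac{718}{4540615}\right) = \frac{21252082}{4540615}$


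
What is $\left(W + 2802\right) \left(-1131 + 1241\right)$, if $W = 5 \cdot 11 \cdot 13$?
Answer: $386870$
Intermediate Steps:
$W = 715$ ($W = 55 \cdot 13 = 715$)
$\left(W + 2802\right) \left(-1131 + 1241\right) = \left(715 + 2802\right) \left(-1131 + 1241\right) = 3517 \cdot 110 = 386870$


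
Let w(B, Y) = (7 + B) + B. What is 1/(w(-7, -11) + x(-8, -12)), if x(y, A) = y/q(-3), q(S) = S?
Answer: -3/13 ≈ -0.23077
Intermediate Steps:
w(B, Y) = 7 + 2*B
x(y, A) = -y/3 (x(y, A) = y/(-3) = y*(-1/3) = -y/3)
1/(w(-7, -11) + x(-8, -12)) = 1/((7 + 2*(-7)) - 1/3*(-8)) = 1/((7 - 14) + 8/3) = 1/(-7 + 8/3) = 1/(-13/3) = -3/13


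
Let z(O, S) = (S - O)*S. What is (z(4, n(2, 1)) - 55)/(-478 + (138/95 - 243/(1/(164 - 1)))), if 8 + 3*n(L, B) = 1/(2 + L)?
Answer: 519745/548370288 ≈ 0.00094780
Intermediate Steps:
n(L, B) = -8/3 + 1/(3*(2 + L))
z(O, S) = S*(S - O)
(z(4, n(2, 1)) - 55)/(-478 + (138/95 - 243/(1/(164 - 1)))) = (((-15 - 8*2)/(3*(2 + 2)))*((-15 - 8*2)/(3*(2 + 2)) - 1*4) - 55)/(-478 + (138/95 - 243/(1/(164 - 1)))) = (((⅓)*(-15 - 16)/4)*((⅓)*(-15 - 16)/4 - 4) - 55)/(-478 + (138*(1/95) - 243/(1/163))) = (((⅓)*(¼)*(-31))*((⅓)*(¼)*(-31) - 4) - 55)/(-478 + (138/95 - 243/1/163)) = (-31*(-31/12 - 4)/12 - 55)/(-478 + (138/95 - 243*163)) = (-31/12*(-79/12) - 55)/(-478 + (138/95 - 39609)) = (2449/144 - 55)/(-478 - 3762717/95) = -5471/(144*(-3808127/95)) = -5471/144*(-95/3808127) = 519745/548370288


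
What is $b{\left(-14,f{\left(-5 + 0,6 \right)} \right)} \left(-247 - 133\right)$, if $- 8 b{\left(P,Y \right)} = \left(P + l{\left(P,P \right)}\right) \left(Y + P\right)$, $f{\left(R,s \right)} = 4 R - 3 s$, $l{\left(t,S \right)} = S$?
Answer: $69160$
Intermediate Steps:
$f{\left(R,s \right)} = - 3 s + 4 R$
$b{\left(P,Y \right)} = - \frac{P \left(P + Y\right)}{4}$ ($b{\left(P,Y \right)} = - \frac{\left(P + P\right) \left(Y + P\right)}{8} = - \frac{2 P \left(P + Y\right)}{8} = - \frac{P \left(P + Y\right)}{4}$)
$b{\left(-14,f{\left(-5 + 0,6 \right)} \right)} \left(-247 - 133\right) = \frac{1}{4} \left(-14\right) \left(\left(-1\right) \left(-14\right) - \left(\left(-3\right) 6 + 4 \left(-5 + 0\right)\right)\right) \left(-247 - 133\right) = \frac{1}{4} \left(-14\right) \left(14 - \left(-18 + 4 \left(-5\right)\right)\right) \left(-247 - 133\right) = \frac{1}{4} \left(-14\right) \left(14 - \left(-18 - 20\right)\right) \left(-247 - 133\right) = \frac{1}{4} \left(-14\right) \left(14 - -38\right) \left(-380\right) = \frac{1}{4} \left(-14\right) \left(14 + 38\right) \left(-380\right) = \frac{1}{4} \left(-14\right) 52 \left(-380\right) = \left(-182\right) \left(-380\right) = 69160$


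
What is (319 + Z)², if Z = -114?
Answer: 42025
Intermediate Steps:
(319 + Z)² = (319 - 114)² = 205² = 42025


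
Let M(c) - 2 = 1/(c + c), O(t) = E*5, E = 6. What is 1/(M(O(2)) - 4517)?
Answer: -60/270899 ≈ -0.00022148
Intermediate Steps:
O(t) = 30 (O(t) = 6*5 = 30)
M(c) = 2 + 1/(2*c) (M(c) = 2 + 1/(c + c) = 2 + 1/(2*c))
1/(M(O(2)) - 4517) = 1/((2 + (1/2)/30) - 4517) = 1/((2 + (1/2)*(1/30)) - 4517) = 1/((2 + 1/60) - 4517) = 1/(121/60 - 4517) = 1/(-270899/60) = -60/270899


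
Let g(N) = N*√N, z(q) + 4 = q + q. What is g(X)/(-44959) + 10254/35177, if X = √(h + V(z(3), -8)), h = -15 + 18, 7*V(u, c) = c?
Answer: 10254/35177 - 7^(¼)*13^(¾)/314713 ≈ 0.29146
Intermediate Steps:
z(q) = -4 + 2*q (z(q) = -4 + (q + q) = -4 + 2*q)
V(u, c) = c/7
h = 3
X = √91/7 (X = √(3 + (⅐)*(-8)) = √(3 - 8/7) = √(13/7) = √91/7 ≈ 1.3628)
g(N) = N^(3/2)
g(X)/(-44959) + 10254/35177 = (√91/7)^(3/2)/(-44959) + 10254/35177 = (7^(¼)*13^(¾)/7)*(-1/44959) + 10254*(1/35177) = -7^(¼)*13^(¾)/314713 + 10254/35177 = 10254/35177 - 7^(¼)*13^(¾)/314713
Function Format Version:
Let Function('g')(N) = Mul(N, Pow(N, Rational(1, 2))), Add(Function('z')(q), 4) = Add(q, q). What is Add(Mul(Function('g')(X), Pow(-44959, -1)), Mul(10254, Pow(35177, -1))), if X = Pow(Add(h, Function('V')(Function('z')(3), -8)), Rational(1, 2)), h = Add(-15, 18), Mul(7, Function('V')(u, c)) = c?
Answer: Add(Rational(10254, 35177), Mul(Rational(-1, 314713), Pow(7, Rational(1, 4)), Pow(13, Rational(3, 4)))) ≈ 0.29146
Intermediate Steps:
Function('z')(q) = Add(-4, Mul(2, q)) (Function('z')(q) = Add(-4, Add(q, q)) = Add(-4, Mul(2, q)))
Function('V')(u, c) = Mul(Rational(1, 7), c)
h = 3
X = Mul(Rational(1, 7), Pow(91, Rational(1, 2))) (X = Pow(Add(3, Mul(Rational(1, 7), -8)), Rational(1, 2)) = Pow(Add(3, Rational(-8, 7)), Rational(1, 2)) = Pow(Rational(13, 7), Rational(1, 2)) = Mul(Rational(1, 7), Pow(91, Rational(1, 2))) ≈ 1.3628)
Function('g')(N) = Pow(N, Rational(3, 2))
Add(Mul(Function('g')(X), Pow(-44959, -1)), Mul(10254, Pow(35177, -1))) = Add(Mul(Pow(Mul(Rational(1, 7), Pow(91, Rational(1, 2))), Rational(3, 2)), Pow(-44959, -1)), Mul(10254, Pow(35177, -1))) = Add(Mul(Mul(Rational(1, 7), Pow(7, Rational(1, 4)), Pow(13, Rational(3, 4))), Rational(-1, 44959)), Mul(10254, Rational(1, 35177))) = Add(Mul(Rational(-1, 314713), Pow(7, Rational(1, 4)), Pow(13, Rational(3, 4))), Rational(10254, 35177)) = Add(Rational(10254, 35177), Mul(Rational(-1, 314713), Pow(7, Rational(1, 4)), Pow(13, Rational(3, 4))))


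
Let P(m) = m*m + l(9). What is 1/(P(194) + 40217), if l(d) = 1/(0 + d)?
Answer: 9/700678 ≈ 1.2845e-5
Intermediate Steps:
l(d) = 1/d
P(m) = ⅑ + m² (P(m) = m*m + 1/9 = m² + ⅑ = ⅑ + m²)
1/(P(194) + 40217) = 1/((⅑ + 194²) + 40217) = 1/((⅑ + 37636) + 40217) = 1/(338725/9 + 40217) = 1/(700678/9) = 9/700678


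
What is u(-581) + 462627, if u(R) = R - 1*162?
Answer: 461884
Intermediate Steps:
u(R) = -162 + R (u(R) = R - 162 = -162 + R)
u(-581) + 462627 = (-162 - 581) + 462627 = -743 + 462627 = 461884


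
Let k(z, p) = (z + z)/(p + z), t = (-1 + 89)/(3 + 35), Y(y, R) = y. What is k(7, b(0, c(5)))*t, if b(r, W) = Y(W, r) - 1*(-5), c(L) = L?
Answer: 616/323 ≈ 1.9071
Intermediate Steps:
t = 44/19 (t = 88/38 = 88*(1/38) = 44/19 ≈ 2.3158)
b(r, W) = 5 + W (b(r, W) = W - 1*(-5) = W + 5 = 5 + W)
k(z, p) = 2*z/(p + z) (k(z, p) = (2*z)/(p + z) = 2*z/(p + z))
k(7, b(0, c(5)))*t = (2*7/((5 + 5) + 7))*(44/19) = (2*7/(10 + 7))*(44/19) = (2*7/17)*(44/19) = (2*7*(1/17))*(44/19) = (14/17)*(44/19) = 616/323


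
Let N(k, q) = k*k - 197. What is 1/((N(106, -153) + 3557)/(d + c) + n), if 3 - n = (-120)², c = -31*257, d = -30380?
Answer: -38347/552096355 ≈ -6.9457e-5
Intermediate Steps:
N(k, q) = -197 + k² (N(k, q) = k² - 197 = -197 + k²)
c = -7967
n = -14397 (n = 3 - 1*(-120)² = 3 - 1*14400 = 3 - 14400 = -14397)
1/((N(106, -153) + 3557)/(d + c) + n) = 1/(((-197 + 106²) + 3557)/(-30380 - 7967) - 14397) = 1/(((-197 + 11236) + 3557)/(-38347) - 14397) = 1/((11039 + 3557)*(-1/38347) - 14397) = 1/(14596*(-1/38347) - 14397) = 1/(-14596/38347 - 14397) = 1/(-552096355/38347) = -38347/552096355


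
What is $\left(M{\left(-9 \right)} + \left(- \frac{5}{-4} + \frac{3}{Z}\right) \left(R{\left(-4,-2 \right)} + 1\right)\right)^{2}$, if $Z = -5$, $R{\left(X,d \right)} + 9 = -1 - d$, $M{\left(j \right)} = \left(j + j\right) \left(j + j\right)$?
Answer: $\frac{40819321}{400} \approx 1.0205 \cdot 10^{5}$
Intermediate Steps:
$M{\left(j \right)} = 4 j^{2}$ ($M{\left(j \right)} = 2 j 2 j = 4 j^{2}$)
$R{\left(X,d \right)} = -10 - d$ ($R{\left(X,d \right)} = -9 - \left(1 + d\right) = -10 - d$)
$\left(M{\left(-9 \right)} + \left(- \frac{5}{-4} + \frac{3}{Z}\right) \left(R{\left(-4,-2 \right)} + 1\right)\right)^{2} = \left(4 \left(-9\right)^{2} + \left(- \frac{5}{-4} + \frac{3}{-5}\right) \left(\left(-10 - -2\right) + 1\right)\right)^{2} = \left(4 \cdot 81 + \left(\left(-5\right) \left(- \frac{1}{4}\right) + 3 \left(- \frac{1}{5}\right)\right) \left(\left(-10 + 2\right) + 1\right)\right)^{2} = \left(324 + \left(\frac{5}{4} - \frac{3}{5}\right) \left(-8 + 1\right)\right)^{2} = \left(324 + \frac{13}{20} \left(-7\right)\right)^{2} = \left(324 - \frac{91}{20}\right)^{2} = \left(\frac{6389}{20}\right)^{2} = \frac{40819321}{400}$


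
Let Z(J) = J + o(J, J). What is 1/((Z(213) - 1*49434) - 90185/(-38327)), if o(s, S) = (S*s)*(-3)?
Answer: -38327/7102976071 ≈ -5.3959e-6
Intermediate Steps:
o(s, S) = -3*S*s
Z(J) = J - 3*J² (Z(J) = J - 3*J*J = J - 3*J²)
1/((Z(213) - 1*49434) - 90185/(-38327)) = 1/((213*(1 - 3*213) - 1*49434) - 90185/(-38327)) = 1/((213*(1 - 639) - 49434) - 90185*(-1/38327)) = 1/((213*(-638) - 49434) + 90185/38327) = 1/((-135894 - 49434) + 90185/38327) = 1/(-185328 + 90185/38327) = 1/(-7102976071/38327) = -38327/7102976071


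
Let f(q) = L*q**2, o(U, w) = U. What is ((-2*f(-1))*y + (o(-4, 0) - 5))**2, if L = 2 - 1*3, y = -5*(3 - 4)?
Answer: 1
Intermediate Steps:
y = 5 (y = -5*(-1) = 5)
L = -1 (L = 2 - 3 = -1)
f(q) = -q**2
((-2*f(-1))*y + (o(-4, 0) - 5))**2 = (-(-2)*(-1)**2*5 + (-4 - 5))**2 = (-(-2)*5 - 9)**2 = (-2*(-1)*5 - 9)**2 = (2*5 - 9)**2 = (10 - 9)**2 = 1**2 = 1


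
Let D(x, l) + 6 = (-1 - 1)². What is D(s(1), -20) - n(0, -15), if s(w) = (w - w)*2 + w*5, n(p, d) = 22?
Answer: -24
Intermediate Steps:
s(w) = 5*w (s(w) = 0*2 + 5*w = 0 + 5*w = 5*w)
D(x, l) = -2 (D(x, l) = -6 + (-1 - 1)² = -6 + (-2)² = -6 + 4 = -2)
D(s(1), -20) - n(0, -15) = -2 - 1*22 = -2 - 22 = -24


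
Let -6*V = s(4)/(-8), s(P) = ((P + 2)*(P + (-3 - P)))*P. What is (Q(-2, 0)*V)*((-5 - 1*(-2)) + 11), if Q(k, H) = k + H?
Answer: 24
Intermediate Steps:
Q(k, H) = H + k
s(P) = P*(-6 - 3*P) (s(P) = ((2 + P)*(-3))*P = (-6 - 3*P)*P = P*(-6 - 3*P))
V = -3/2 (V = -(-3*4*(2 + 4))/(6*(-8)) = -(-3*4*6)*(-1)/(6*8) = -(-12)*(-1)/8 = -1/6*9 = -3/2 ≈ -1.5000)
(Q(-2, 0)*V)*((-5 - 1*(-2)) + 11) = ((0 - 2)*(-3/2))*((-5 - 1*(-2)) + 11) = (-2*(-3/2))*((-5 + 2) + 11) = 3*(-3 + 11) = 3*8 = 24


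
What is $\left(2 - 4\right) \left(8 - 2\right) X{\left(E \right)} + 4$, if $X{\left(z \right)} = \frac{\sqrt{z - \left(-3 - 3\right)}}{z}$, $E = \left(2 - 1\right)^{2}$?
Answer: $4 - 12 \sqrt{7} \approx -27.749$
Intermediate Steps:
$E = 1$ ($E = 1^{2} = 1$)
$X{\left(z \right)} = \frac{\sqrt{6 + z}}{z}$ ($X{\left(z \right)} = \frac{\sqrt{z - -6}}{z} = \frac{\sqrt{z + 6}}{z} = \frac{\sqrt{6 + z}}{z}$)
$\left(2 - 4\right) \left(8 - 2\right) X{\left(E \right)} + 4 = \left(2 - 4\right) \left(8 - 2\right) \frac{\sqrt{6 + 1}}{1} + 4 = \left(-2\right) 6 \cdot 1 \sqrt{7} + 4 = - 12 \sqrt{7} + 4 = 4 - 12 \sqrt{7}$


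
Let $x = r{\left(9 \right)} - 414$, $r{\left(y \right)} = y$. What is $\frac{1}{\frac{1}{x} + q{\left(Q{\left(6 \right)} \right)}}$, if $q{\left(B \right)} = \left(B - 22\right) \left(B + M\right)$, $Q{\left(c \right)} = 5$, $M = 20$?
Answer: $- \frac{405}{172126} \approx -0.0023529$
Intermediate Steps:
$q{\left(B \right)} = \left(-22 + B\right) \left(20 + B\right)$ ($q{\left(B \right)} = \left(B - 22\right) \left(B + 20\right) = \left(-22 + B\right) \left(20 + B\right)$)
$x = -405$ ($x = 9 - 414 = -405$)
$\frac{1}{\frac{1}{x} + q{\left(Q{\left(6 \right)} \right)}} = \frac{1}{\frac{1}{-405} - \left(450 - 25\right)} = \frac{1}{- \frac{1}{405} - 425} = \frac{1}{- \frac{172126}{405}} = - \frac{405}{172126}$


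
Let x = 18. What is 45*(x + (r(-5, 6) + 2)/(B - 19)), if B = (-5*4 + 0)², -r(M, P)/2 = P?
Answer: 102720/127 ≈ 808.82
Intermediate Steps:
r(M, P) = -2*P
B = 400 (B = (-20 + 0)² = (-20)² = 400)
45*(x + (r(-5, 6) + 2)/(B - 19)) = 45*(18 + (-2*6 + 2)/(400 - 19)) = 45*(18 + (-12 + 2)/381) = 45*(18 - 10*1/381) = 45*(18 - 10/381) = 45*(6848/381) = 102720/127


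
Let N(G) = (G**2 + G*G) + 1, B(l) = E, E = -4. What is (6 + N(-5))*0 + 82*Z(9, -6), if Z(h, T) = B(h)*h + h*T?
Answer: -7380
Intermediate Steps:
B(l) = -4
N(G) = 1 + 2*G**2 (N(G) = (G**2 + G**2) + 1 = 2*G**2 + 1 = 1 + 2*G**2)
Z(h, T) = -4*h + T*h (Z(h, T) = -4*h + h*T = -4*h + T*h)
(6 + N(-5))*0 + 82*Z(9, -6) = (6 + (1 + 2*(-5)**2))*0 + 82*(9*(-4 - 6)) = (6 + (1 + 2*25))*0 + 82*(9*(-10)) = (6 + (1 + 50))*0 + 82*(-90) = (6 + 51)*0 - 7380 = 57*0 - 7380 = 0 - 7380 = -7380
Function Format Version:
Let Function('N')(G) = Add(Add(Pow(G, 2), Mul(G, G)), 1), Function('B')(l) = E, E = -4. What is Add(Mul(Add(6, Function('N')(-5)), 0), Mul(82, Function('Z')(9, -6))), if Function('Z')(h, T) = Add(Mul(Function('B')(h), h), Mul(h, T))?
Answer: -7380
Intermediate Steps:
Function('B')(l) = -4
Function('N')(G) = Add(1, Mul(2, Pow(G, 2))) (Function('N')(G) = Add(Add(Pow(G, 2), Pow(G, 2)), 1) = Add(Mul(2, Pow(G, 2)), 1) = Add(1, Mul(2, Pow(G, 2))))
Function('Z')(h, T) = Add(Mul(-4, h), Mul(T, h)) (Function('Z')(h, T) = Add(Mul(-4, h), Mul(h, T)) = Add(Mul(-4, h), Mul(T, h)))
Add(Mul(Add(6, Function('N')(-5)), 0), Mul(82, Function('Z')(9, -6))) = Add(Mul(Add(6, Add(1, Mul(2, Pow(-5, 2)))), 0), Mul(82, Mul(9, Add(-4, -6)))) = Add(Mul(Add(6, Add(1, Mul(2, 25))), 0), Mul(82, Mul(9, -10))) = Add(Mul(Add(6, Add(1, 50)), 0), Mul(82, -90)) = Add(Mul(Add(6, 51), 0), -7380) = Add(Mul(57, 0), -7380) = Add(0, -7380) = -7380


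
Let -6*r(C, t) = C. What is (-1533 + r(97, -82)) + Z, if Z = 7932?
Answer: 38297/6 ≈ 6382.8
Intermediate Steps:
r(C, t) = -C/6
(-1533 + r(97, -82)) + Z = (-1533 - ⅙*97) + 7932 = (-1533 - 97/6) + 7932 = -9295/6 + 7932 = 38297/6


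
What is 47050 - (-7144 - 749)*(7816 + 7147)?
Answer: 118150009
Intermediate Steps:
47050 - (-7144 - 749)*(7816 + 7147) = 47050 - (-7893)*14963 = 47050 - 1*(-118102959) = 47050 + 118102959 = 118150009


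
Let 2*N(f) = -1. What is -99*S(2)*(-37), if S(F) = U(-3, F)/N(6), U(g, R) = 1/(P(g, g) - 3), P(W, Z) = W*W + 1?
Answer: -7326/7 ≈ -1046.6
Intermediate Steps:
P(W, Z) = 1 + W**2 (P(W, Z) = W**2 + 1 = 1 + W**2)
U(g, R) = 1/(-2 + g**2) (U(g, R) = 1/((1 + g**2) - 3) = 1/(-2 + g**2))
N(f) = -1/2 (N(f) = (1/2)*(-1) = -1/2)
S(F) = -2/7 (S(F) = 1/((-2 + (-3)**2)*(-1/2)) = -2/(-2 + 9) = -2/7)
-99*S(2)*(-37) = -99*(-2/7)*(-37) = (198/7)*(-37) = -7326/7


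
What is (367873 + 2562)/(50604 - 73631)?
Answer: -370435/23027 ≈ -16.087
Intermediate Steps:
(367873 + 2562)/(50604 - 73631) = 370435/(-23027) = 370435*(-1/23027) = -370435/23027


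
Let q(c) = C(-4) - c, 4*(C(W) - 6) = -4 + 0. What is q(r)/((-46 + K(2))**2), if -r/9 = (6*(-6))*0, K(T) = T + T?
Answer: 5/1764 ≈ 0.0028345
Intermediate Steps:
C(W) = 5 (C(W) = 6 + (-4 + 0)/4 = 6 + (1/4)*(-4) = 6 - 1 = 5)
K(T) = 2*T
r = 0 (r = -9*6*(-6)*0 = -(-324)*0 = -9*0 = 0)
q(c) = 5 - c
q(r)/((-46 + K(2))**2) = (5 - 1*0)/((-46 + 2*2)**2) = (5 + 0)/((-46 + 4)**2) = 5/((-42)**2) = 5/1764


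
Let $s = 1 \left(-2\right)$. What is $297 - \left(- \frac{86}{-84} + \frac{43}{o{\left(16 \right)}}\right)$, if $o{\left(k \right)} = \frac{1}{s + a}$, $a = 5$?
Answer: $\frac{7013}{42} \approx 166.98$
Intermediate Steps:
$s = -2$
$o{\left(k \right)} = \frac{1}{3}$ ($o{\left(k \right)} = \frac{1}{-2 + 5} = \frac{1}{3}$)
$297 - \left(- \frac{86}{-84} + \frac{43}{o{\left(16 \right)}}\right) = 297 - \left(- \frac{86}{-84} + 43 \frac{1}{\frac{1}{3}}\right) = 297 - \left(\left(-86\right) \left(- \frac{1}{84}\right) + 43 \cdot 3\right) = 297 - \left(\frac{43}{42} + 129\right) = 297 - \frac{5461}{42} = \frac{7013}{42}$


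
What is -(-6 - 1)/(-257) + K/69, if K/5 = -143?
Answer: -184238/17733 ≈ -10.390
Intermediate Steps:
K = -715 (K = 5*(-143) = -715)
-(-6 - 1)/(-257) + K/69 = -(-6 - 1)/(-257) - 715/69 = -1*(-7)*(-1/257) - 715*1/69 = 7*(-1/257) - 715/69 = -7/257 - 715/69 = -184238/17733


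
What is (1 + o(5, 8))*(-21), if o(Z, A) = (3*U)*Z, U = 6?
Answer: -1911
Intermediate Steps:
o(Z, A) = 18*Z (o(Z, A) = (3*6)*Z = 18*Z)
(1 + o(5, 8))*(-21) = (1 + 18*5)*(-21) = (1 + 90)*(-21) = 91*(-21) = -1911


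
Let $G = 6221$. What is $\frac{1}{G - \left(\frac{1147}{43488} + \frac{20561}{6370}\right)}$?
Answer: $\frac{138509280}{861215499301} \approx 0.00016083$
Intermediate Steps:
$\frac{1}{G - \left(\frac{1147}{43488} + \frac{20561}{6370}\right)} = \frac{1}{6221 - \left(\frac{1147}{43488} + \frac{20561}{6370}\right)} = \frac{1}{6221 - \frac{450731579}{138509280}} = \frac{1}{\frac{861215499301}{138509280}} = \frac{138509280}{861215499301}$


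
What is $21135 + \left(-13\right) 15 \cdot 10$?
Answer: $19185$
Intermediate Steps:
$21135 + \left(-13\right) 15 \cdot 10 = 21135 - 1950 = 19185$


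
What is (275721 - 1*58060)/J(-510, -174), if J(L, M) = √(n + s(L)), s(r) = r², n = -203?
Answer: 217661*√259897/259897 ≈ 426.95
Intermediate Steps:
J(L, M) = √(-203 + L²)
(275721 - 1*58060)/J(-510, -174) = (275721 - 1*58060)/(√(-203 + (-510)²)) = (275721 - 58060)/(√(-203 + 260100)) = 217661/(√259897) = 217661*(√259897/259897) = 217661*√259897/259897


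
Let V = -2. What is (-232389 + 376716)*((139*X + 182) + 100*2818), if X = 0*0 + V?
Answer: 40657493208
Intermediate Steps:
X = -2 (X = 0*0 - 2 = 0 - 2 = -2)
(-232389 + 376716)*((139*X + 182) + 100*2818) = (-232389 + 376716)*((139*(-2) + 182) + 100*2818) = 144327*((-278 + 182) + 281800) = 144327*(-96 + 281800) = 144327*281704 = 40657493208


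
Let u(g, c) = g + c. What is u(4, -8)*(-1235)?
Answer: 4940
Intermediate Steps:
u(g, c) = c + g
u(4, -8)*(-1235) = (-8 + 4)*(-1235) = -4*(-1235) = 4940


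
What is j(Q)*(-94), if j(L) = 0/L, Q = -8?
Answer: 0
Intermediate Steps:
j(L) = 0
j(Q)*(-94) = 0*(-94) = 0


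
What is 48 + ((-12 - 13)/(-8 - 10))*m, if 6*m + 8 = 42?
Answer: 3017/54 ≈ 55.870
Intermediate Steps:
m = 17/3 (m = -4/3 + (⅙)*42 = -4/3 + 7 = 17/3 ≈ 5.6667)
48 + ((-12 - 13)/(-8 - 10))*m = 48 + ((-12 - 13)/(-8 - 10))*(17/3) = 48 - 25/(-18)*(17/3) = 48 - 25*(-1/18)*(17/3) = 48 + (25/18)*(17/3) = 48 + 425/54 = 3017/54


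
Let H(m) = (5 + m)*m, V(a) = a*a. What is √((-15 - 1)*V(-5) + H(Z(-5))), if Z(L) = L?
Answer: 20*I ≈ 20.0*I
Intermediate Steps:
V(a) = a²
H(m) = m*(5 + m)
√((-15 - 1)*V(-5) + H(Z(-5))) = √((-15 - 1)*(-5)² - 5*(5 - 5)) = √(-16*25 - 5*0) = √(-400 + 0) = √(-400) = 20*I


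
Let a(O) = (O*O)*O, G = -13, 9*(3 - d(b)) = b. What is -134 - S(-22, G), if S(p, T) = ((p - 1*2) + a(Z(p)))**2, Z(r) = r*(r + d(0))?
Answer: -5334053965713798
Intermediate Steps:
d(b) = 3 - b/9
Z(r) = r*(3 + r) (Z(r) = r*(r + (3 - 1/9*0)) = r*(r + (3 + 0)) = r*(r + 3) = r*(3 + r))
a(O) = O**3 (a(O) = O**2*O = O**3)
S(p, T) = (-2 + p + p**3*(3 + p)**3)**2 (S(p, T) = ((p - 1*2) + (p*(3 + p))**3)**2 = ((p - 2) + p**3*(3 + p)**3)**2 = ((-2 + p) + p**3*(3 + p)**3)**2 = (-2 + p + p**3*(3 + p)**3)**2)
-134 - S(-22, G) = -134 - (-2 - 22 + (-22)**3*(3 - 22)**3)**2 = -134 - (-2 - 22 - 10648*(-19)**3)**2 = -134 - (-2 - 22 - 10648*(-6859))**2 = -134 - (-2 - 22 + 73034632)**2 = -134 - 1*73034608**2 = -134 - 1*5334053965713664 = -134 - 5334053965713664 = -5334053965713798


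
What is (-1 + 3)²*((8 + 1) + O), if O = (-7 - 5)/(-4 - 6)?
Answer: 204/5 ≈ 40.800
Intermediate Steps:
O = 6/5 (O = -12/(-10) = -12*(-⅒) = 6/5 ≈ 1.2000)
(-1 + 3)²*((8 + 1) + O) = (-1 + 3)²*((8 + 1) + 6/5) = 2²*(9 + 6/5) = 4*(51/5) = 204/5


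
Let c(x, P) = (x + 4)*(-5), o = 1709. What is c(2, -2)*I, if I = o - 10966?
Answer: 277710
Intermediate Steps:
c(x, P) = -20 - 5*x (c(x, P) = (4 + x)*(-5) = -20 - 5*x)
I = -9257 (I = 1709 - 10966 = -9257)
c(2, -2)*I = (-20 - 5*2)*(-9257) = (-20 - 10)*(-9257) = -30*(-9257) = 277710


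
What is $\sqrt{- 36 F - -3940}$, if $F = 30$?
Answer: $2 \sqrt{715} \approx 53.479$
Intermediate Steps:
$\sqrt{- 36 F - -3940} = \sqrt{\left(-36\right) 30 - -3940} = \sqrt{-1080 + 3940} = \sqrt{2860} = 2 \sqrt{715}$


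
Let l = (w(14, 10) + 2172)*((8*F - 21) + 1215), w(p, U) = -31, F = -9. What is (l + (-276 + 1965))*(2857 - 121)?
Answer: 6577045776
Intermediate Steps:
l = 2402202 (l = (-31 + 2172)*((8*(-9) - 21) + 1215) = 2141*((-72 - 21) + 1215) = 2141*(-93 + 1215) = 2141*1122 = 2402202)
(l + (-276 + 1965))*(2857 - 121) = (2402202 + (-276 + 1965))*(2857 - 121) = (2402202 + 1689)*2736 = 2403891*2736 = 6577045776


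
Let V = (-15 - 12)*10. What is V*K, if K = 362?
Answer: -97740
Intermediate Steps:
V = -270 (V = -27*10 = -270)
V*K = -270*362 = -97740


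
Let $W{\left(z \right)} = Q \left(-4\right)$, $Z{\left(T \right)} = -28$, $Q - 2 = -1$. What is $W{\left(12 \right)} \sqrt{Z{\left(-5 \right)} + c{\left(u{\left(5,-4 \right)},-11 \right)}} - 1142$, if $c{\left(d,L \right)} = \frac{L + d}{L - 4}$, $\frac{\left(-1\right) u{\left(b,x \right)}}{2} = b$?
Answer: $-1142 - \frac{4 i \sqrt{665}}{5} \approx -1142.0 - 20.63 i$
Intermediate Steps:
$Q = 1$ ($Q = 2 - 1 = 1$)
$u{\left(b,x \right)} = - 2 b$
$W{\left(z \right)} = -4$ ($W{\left(z \right)} = 1 \left(-4\right) = -4$)
$c{\left(d,L \right)} = \frac{L + d}{-4 + L}$
$W{\left(12 \right)} \sqrt{Z{\left(-5 \right)} + c{\left(u{\left(5,-4 \right)},-11 \right)}} - 1142 = - 4 \sqrt{-28 + \frac{-11 - 10}{-4 - 11}} - 1142 = - 4 \sqrt{-28 + \frac{-11 - 10}{-15}} - 1142 = - 4 \sqrt{-28 - - \frac{7}{5}} - 1142 = - 4 \sqrt{-28 + \frac{7}{5}} - 1142 = - 4 \sqrt{- \frac{133}{5}} - 1142 = - 4 \frac{i \sqrt{665}}{5} - 1142 = - \frac{4 i \sqrt{665}}{5} - 1142 = -1142 - \frac{4 i \sqrt{665}}{5}$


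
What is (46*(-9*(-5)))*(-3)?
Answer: -6210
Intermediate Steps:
(46*(-9*(-5)))*(-3) = (46*45)*(-3) = 2070*(-3) = -6210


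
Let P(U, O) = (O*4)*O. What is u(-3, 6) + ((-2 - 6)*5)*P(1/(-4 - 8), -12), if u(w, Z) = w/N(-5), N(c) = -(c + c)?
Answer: -230403/10 ≈ -23040.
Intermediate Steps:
N(c) = -2*c
u(w, Z) = w/10 (u(w, Z) = w/((-2*(-5))) = w/10)
P(U, O) = 4*O**2 (P(U, O) = (4*O)*O = 4*O**2)
u(-3, 6) + ((-2 - 6)*5)*P(1/(-4 - 8), -12) = (1/10)*(-3) + ((-2 - 6)*5)*(4*(-12)**2) = -3/10 + (-8*5)*(4*144) = -3/10 - 40*576 = -3/10 - 23040 = -230403/10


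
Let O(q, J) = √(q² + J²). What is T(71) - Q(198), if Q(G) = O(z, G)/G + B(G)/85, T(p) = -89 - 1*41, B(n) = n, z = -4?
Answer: -11248/85 - √9805/99 ≈ -133.33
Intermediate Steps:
O(q, J) = √(J² + q²)
T(p) = -130 (T(p) = -89 - 41 = -130)
Q(G) = G/85 + √(16 + G²)/G (Q(G) = √(G² + (-4)²)/G + G/85 = √(G² + 16)/G + G*(1/85) = √(16 + G²)/G + G/85 = G/85 + √(16 + G²)/G)
T(71) - Q(198) = -130 - ((1/85)*198 + √(16 + 198²)/198) = -130 - (198/85 + √(16 + 39204)/198) = -130 - (198/85 + √39220/198) = -130 - (198/85 + (2*√9805)/198) = -130 - (198/85 + √9805/99) = -130 + (-198/85 - √9805/99) = -11248/85 - √9805/99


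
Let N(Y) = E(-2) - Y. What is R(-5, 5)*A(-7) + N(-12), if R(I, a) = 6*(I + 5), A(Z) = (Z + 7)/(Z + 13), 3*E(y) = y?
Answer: 34/3 ≈ 11.333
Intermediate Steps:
E(y) = y/3
A(Z) = (7 + Z)/(13 + Z)
N(Y) = -⅔ - Y (N(Y) = (⅓)*(-2) - Y = -⅔ - Y)
R(I, a) = 30 + 6*I (R(I, a) = 6*(5 + I) = 30 + 6*I)
R(-5, 5)*A(-7) + N(-12) = (30 + 6*(-5))*((7 - 7)/(13 - 7)) + (-⅔ - 1*(-12)) = (30 - 30)*(0/6) + (-⅔ + 12) = 0*((⅙)*0) + 34/3 = 0*0 + 34/3 = 0 + 34/3 = 34/3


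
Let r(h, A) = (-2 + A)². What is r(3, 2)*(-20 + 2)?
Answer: 0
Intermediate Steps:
r(3, 2)*(-20 + 2) = (-2 + 2)²*(-20 + 2) = 0²*(-18) = 0*(-18) = 0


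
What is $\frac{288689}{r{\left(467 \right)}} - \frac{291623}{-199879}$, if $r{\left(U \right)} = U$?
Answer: $\frac{57839056572}{93343493} \approx 619.64$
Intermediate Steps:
$\frac{288689}{r{\left(467 \right)}} - \frac{291623}{-199879} = \frac{288689}{467} - \frac{291623}{-199879} = 288689 \cdot \frac{1}{467} - - \frac{291623}{199879} = \frac{288689}{467} + \frac{291623}{199879} = \frac{57839056572}{93343493}$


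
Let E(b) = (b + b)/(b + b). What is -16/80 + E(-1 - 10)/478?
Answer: -473/2390 ≈ -0.19791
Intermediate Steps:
E(b) = 1 (E(b) = (2*b)/((2*b)) = (2*b)*(1/(2*b)) = 1)
-16/80 + E(-1 - 10)/478 = -16/80 + 1/478 = -16*1/80 + 1*(1/478) = -1/5 + 1/478 = -473/2390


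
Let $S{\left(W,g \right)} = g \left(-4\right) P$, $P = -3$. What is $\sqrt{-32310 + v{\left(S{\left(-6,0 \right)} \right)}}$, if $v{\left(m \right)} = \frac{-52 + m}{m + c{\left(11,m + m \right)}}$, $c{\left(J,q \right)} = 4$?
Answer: $i \sqrt{32323} \approx 179.79 i$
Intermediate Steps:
$S{\left(W,g \right)} = 12 g$ ($S{\left(W,g \right)} = g \left(-4\right) \left(-3\right) = - 4 g \left(-3\right) = 12 g$)
$v{\left(m \right)} = \frac{-52 + m}{4 + m}$ ($v{\left(m \right)} = \frac{-52 + m}{m + 4} = \frac{-52 + m}{4 + m}$)
$\sqrt{-32310 + v{\left(S{\left(-6,0 \right)} \right)}} = \sqrt{-32310 + \frac{-52 + 12 \cdot 0}{4 + 12 \cdot 0}} = \sqrt{-32310 + \frac{-52 + 0}{4 + 0}} = \sqrt{-32310 + \frac{1}{4} \left(-52\right)} = \sqrt{-32310 - 13} = \sqrt{-32323} = i \sqrt{32323}$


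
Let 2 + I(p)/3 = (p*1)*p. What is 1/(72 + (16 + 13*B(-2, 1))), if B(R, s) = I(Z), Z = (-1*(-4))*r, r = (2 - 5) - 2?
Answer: 1/15610 ≈ 6.4061e-5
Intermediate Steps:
r = -5 (r = -3 - 2 = -5)
Z = -20 (Z = -1*(-4)*(-5) = 4*(-5) = -20)
I(p) = -6 + 3*p**2 (I(p) = -6 + 3*((p*1)*p) = -6 + 3*(p*p) = -6 + 3*p**2)
B(R, s) = 1194 (B(R, s) = -6 + 3*(-20)**2 = -6 + 3*400 = -6 + 1200 = 1194)
1/(72 + (16 + 13*B(-2, 1))) = 1/(72 + (16 + 13*1194)) = 1/(72 + (16 + 15522)) = 1/(72 + 15538) = 1/15610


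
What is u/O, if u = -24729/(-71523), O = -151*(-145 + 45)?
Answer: 8243/359999100 ≈ 2.2897e-5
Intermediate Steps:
O = 15100 (O = -151*(-100) = 15100)
u = 8243/23841 (u = -24729*(-1/71523) = 8243/23841 ≈ 0.34575)
u/O = (8243/23841)/15100 = (8243/23841)*(1/15100) = 8243/359999100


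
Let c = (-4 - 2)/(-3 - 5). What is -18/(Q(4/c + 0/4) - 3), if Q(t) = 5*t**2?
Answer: -162/1253 ≈ -0.12929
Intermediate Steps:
c = 3/4 (c = -6/(-8) = -6*(-1/8) = 3/4 ≈ 0.75000)
-18/(Q(4/c + 0/4) - 3) = -18/(5*(4/(3/4) + 0/4)**2 - 3) = -18/(5*(4*(4/3) + 0*(1/4))**2 - 3) = -18/(5*(16/3 + 0)**2 - 3) = -18/(5*(16/3)**2 - 3) = -18/(5*(256/9) - 3) = -18/(1280/9 - 3) = -18/(1253/9) = (9/1253)*(-18) = -162/1253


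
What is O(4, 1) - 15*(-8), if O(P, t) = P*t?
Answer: 124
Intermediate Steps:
O(4, 1) - 15*(-8) = 4*1 - 15*(-8) = 4 + 120 = 124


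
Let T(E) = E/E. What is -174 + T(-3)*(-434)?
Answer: -608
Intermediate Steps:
T(E) = 1
-174 + T(-3)*(-434) = -174 + 1*(-434) = -174 - 434 = -608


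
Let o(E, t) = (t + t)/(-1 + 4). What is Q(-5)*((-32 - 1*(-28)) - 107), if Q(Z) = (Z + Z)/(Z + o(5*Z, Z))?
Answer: -666/5 ≈ -133.20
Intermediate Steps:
o(E, t) = 2*t/3 (o(E, t) = (2*t)/3 = (2*t)*(⅓) = 2*t/3)
Q(Z) = 6/5 (Q(Z) = (Z + Z)/(Z + 2*Z/3) = (2*Z)/((5*Z/3)) = (2*Z)*(3/(5*Z)) = 6/5)
Q(-5)*((-32 - 1*(-28)) - 107) = 6*((-32 - 1*(-28)) - 107)/5 = 6*((-32 + 28) - 107)/5 = 6*(-4 - 107)/5 = (6/5)*(-111) = -666/5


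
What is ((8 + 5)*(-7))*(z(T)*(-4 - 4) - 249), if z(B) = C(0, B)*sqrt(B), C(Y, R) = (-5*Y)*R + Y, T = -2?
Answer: 22659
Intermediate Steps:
C(Y, R) = Y - 5*R*Y (C(Y, R) = -5*R*Y + Y = Y - 5*R*Y)
z(B) = 0 (z(B) = (0*(1 - 5*B))*sqrt(B) = 0*sqrt(B) = 0)
((8 + 5)*(-7))*(z(T)*(-4 - 4) - 249) = ((8 + 5)*(-7))*(0*(-4 - 4) - 249) = (13*(-7))*(0*(-8) - 249) = -91*(0 - 249) = -91*(-249) = 22659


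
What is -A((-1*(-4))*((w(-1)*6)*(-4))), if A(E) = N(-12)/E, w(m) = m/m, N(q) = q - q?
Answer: 0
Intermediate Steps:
N(q) = 0
w(m) = 1
A(E) = 0 (A(E) = 0/E = 0)
-A((-1*(-4))*((w(-1)*6)*(-4))) = -1*0 = 0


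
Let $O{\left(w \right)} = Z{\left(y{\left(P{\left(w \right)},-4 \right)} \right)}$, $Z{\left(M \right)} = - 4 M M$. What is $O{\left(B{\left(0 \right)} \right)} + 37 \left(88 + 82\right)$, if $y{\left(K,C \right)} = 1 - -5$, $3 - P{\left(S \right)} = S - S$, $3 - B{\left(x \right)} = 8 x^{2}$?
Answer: $6146$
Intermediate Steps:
$B{\left(x \right)} = 3 - 8 x^{2}$
$P{\left(S \right)} = 3$ ($P{\left(S \right)} = 3 - \left(S - S\right) = 3 - 0 = 3 + 0 = 3$)
$y{\left(K,C \right)} = 6$ ($y{\left(K,C \right)} = 1 + 5 = 6$)
$Z{\left(M \right)} = - 4 M^{2}$
$O{\left(w \right)} = -144$ ($O{\left(w \right)} = - 4 \cdot 6^{2} = \left(-4\right) 36 = -144$)
$O{\left(B{\left(0 \right)} \right)} + 37 \left(88 + 82\right) = -144 + 37 \left(88 + 82\right) = -144 + 37 \cdot 170 = -144 + 6290 = 6146$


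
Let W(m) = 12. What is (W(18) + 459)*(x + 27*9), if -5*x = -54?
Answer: 597699/5 ≈ 1.1954e+5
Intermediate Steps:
x = 54/5 (x = -⅕*(-54) = 54/5 ≈ 10.800)
(W(18) + 459)*(x + 27*9) = (12 + 459)*(54/5 + 27*9) = 471*(54/5 + 243) = 471*(1269/5) = 597699/5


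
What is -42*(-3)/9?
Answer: 14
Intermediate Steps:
-42*(-3)/9 = 126*(⅑) = 14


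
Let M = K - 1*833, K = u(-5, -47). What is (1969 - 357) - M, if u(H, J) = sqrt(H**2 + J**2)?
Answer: 2445 - sqrt(2234) ≈ 2397.7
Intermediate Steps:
K = sqrt(2234) (K = sqrt((-5)**2 + (-47)**2) = sqrt(25 + 2209) = sqrt(2234) ≈ 47.265)
M = -833 + sqrt(2234) (M = sqrt(2234) - 1*833 = sqrt(2234) - 833 = -833 + sqrt(2234) ≈ -785.73)
(1969 - 357) - M = (1969 - 357) - (-833 + sqrt(2234)) = 1612 + (833 - sqrt(2234)) = 2445 - sqrt(2234)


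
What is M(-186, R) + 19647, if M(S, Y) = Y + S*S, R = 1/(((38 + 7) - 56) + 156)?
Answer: 7865236/145 ≈ 54243.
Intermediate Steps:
R = 1/145 (R = 1/((45 - 56) + 156) = 1/(-11 + 156) = 1/145 ≈ 0.0068966)
M(S, Y) = Y + S**2
M(-186, R) + 19647 = (1/145 + (-186)**2) + 19647 = (1/145 + 34596) + 19647 = 5016421/145 + 19647 = 7865236/145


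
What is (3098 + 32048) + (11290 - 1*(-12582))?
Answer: 59018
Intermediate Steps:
(3098 + 32048) + (11290 - 1*(-12582)) = 35146 + (11290 + 12582) = 35146 + 23872 = 59018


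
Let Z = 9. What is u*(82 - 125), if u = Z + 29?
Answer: -1634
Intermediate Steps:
u = 38 (u = 9 + 29 = 38)
u*(82 - 125) = 38*(82 - 125) = 38*(-43) = -1634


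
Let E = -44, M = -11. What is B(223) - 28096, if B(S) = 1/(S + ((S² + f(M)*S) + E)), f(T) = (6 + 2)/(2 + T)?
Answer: -12569813239/447388 ≈ -28096.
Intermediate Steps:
f(T) = 8/(2 + T)
B(S) = 1/(-44 + S² + S/9) (B(S) = 1/(S + ((S² + (8/(2 - 11))*S) - 44)) = 1/(S + ((S² + (8/(-9))*S) - 44)) = 1/(S + ((S² + (8*(-⅑))*S) - 44)) = 1/(S + ((S² - 8*S/9) - 44)) = 1/(S + (-44 + S² - 8*S/9)) = 1/(-44 + S² + S/9))
B(223) - 28096 = 9/(-396 + 223 + 9*223²) - 28096 = 9/(-396 + 223 + 9*49729) - 28096 = 9/(-396 + 223 + 447561) - 28096 = 9/447388 - 28096 = -12569813239/447388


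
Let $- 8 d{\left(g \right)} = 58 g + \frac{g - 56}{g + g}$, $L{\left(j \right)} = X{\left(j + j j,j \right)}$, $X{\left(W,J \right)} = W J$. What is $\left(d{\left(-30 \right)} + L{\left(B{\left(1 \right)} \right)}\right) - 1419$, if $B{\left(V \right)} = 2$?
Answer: $- \frac{285523}{240} \approx -1189.7$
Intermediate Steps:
$X{\left(W,J \right)} = J W$
$L{\left(j \right)} = j \left(j + j^{2}\right)$ ($L{\left(j \right)} = j \left(j + j j\right) = j \left(j + j^{2}\right)$)
$d{\left(g \right)} = - \frac{29 g}{4} - \frac{-56 + g}{16 g}$ ($d{\left(g \right)} = - \frac{58 g + \frac{g - 56}{g + g}}{8} = - \frac{58 g + \frac{-56 + g}{2 g}}{8} = - \frac{29 g}{4} - \frac{-56 + g}{16 g}$)
$\left(d{\left(-30 \right)} + L{\left(B{\left(1 \right)} \right)}\right) - 1419 = \left(\frac{56 - -30 - 116 \left(-30\right)^{2}}{16 \left(-30\right)} + 2^{2} \left(1 + 2\right)\right) - 1419 = \left(\frac{1}{16} \left(- \frac{1}{30}\right) \left(56 + 30 - 104400\right) + 4 \cdot 3\right) - 1419 = \left(\frac{1}{16} \left(- \frac{1}{30}\right) \left(56 + 30 - 104400\right) + 12\right) - 1419 = \left(\frac{1}{16} \left(- \frac{1}{30}\right) \left(-104314\right) + 12\right) - 1419 = \left(\frac{52157}{240} + 12\right) - 1419 = \frac{55037}{240} - 1419 = - \frac{285523}{240}$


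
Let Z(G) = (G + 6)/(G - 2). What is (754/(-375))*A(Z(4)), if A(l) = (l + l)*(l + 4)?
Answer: -4524/25 ≈ -180.96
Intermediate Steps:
Z(G) = (6 + G)/(-2 + G)
A(l) = 2*l*(4 + l) (A(l) = (2*l)*(4 + l) = 2*l*(4 + l))
(754/(-375))*A(Z(4)) = (754/(-375))*(2*((6 + 4)/(-2 + 4))*(4 + (6 + 4)/(-2 + 4))) = (754*(-1/375))*(2*(10/2)*(4 + 10/2)) = -1508*(1/2)*10*(4 + (1/2)*10)/375 = -1508*5*(4 + 5)/375 = -1508*5*9/375 = -754/375*90 = -4524/25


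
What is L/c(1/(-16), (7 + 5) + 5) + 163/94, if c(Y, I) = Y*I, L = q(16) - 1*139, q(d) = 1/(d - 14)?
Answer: 211075/1598 ≈ 132.09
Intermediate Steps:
q(d) = 1/(-14 + d)
L = -277/2 (L = 1/(-14 + 16) - 1*139 = 1/2 - 139 = ½ - 139 = -277/2 ≈ -138.50)
c(Y, I) = I*Y
L/c(1/(-16), (7 + 5) + 5) + 163/94 = -277*(-16/((7 + 5) + 5))/2 + 163/94 = -277*(-16/(12 + 5))/2 + 163*(1/94) = -277/(2*(17*(-1/16))) + 163/94 = -277/(2*(-17/16)) + 163/94 = -277/2*(-16/17) + 163/94 = 2216/17 + 163/94 = 211075/1598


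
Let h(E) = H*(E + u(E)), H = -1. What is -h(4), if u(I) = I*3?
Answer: 16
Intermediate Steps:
u(I) = 3*I
h(E) = -4*E (h(E) = -(E + 3*E) = -4*E)
-h(4) = -(-4)*4 = -1*(-16) = 16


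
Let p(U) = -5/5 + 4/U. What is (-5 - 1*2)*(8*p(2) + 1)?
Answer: -63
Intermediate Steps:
p(U) = -1 + 4/U (p(U) = -5*⅕ + 4/U = -1 + 4/U)
(-5 - 1*2)*(8*p(2) + 1) = (-5 - 1*2)*(8*((4 - 1*2)/2) + 1) = (-5 - 2)*(8*((4 - 2)/2) + 1) = -7*(8*((½)*2) + 1) = -7*(8*1 + 1) = -7*(8 + 1) = -7*9 = -63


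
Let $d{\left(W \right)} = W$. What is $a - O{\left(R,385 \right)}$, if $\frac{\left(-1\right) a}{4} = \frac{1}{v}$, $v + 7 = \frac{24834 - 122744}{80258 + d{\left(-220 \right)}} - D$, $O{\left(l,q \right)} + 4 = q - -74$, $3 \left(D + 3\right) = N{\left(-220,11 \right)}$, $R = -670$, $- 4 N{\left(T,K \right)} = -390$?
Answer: $- \frac{1373459983}{3019297} \approx -454.89$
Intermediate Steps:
$N{\left(T,K \right)} = \frac{195}{2}$ ($N{\left(T,K \right)} = \left(- \frac{1}{4}\right) \left(-390\right) = \frac{195}{2}$)
$D = \frac{59}{2}$ ($D = -3 + \frac{1}{3} \cdot \frac{195}{2} = -3 + \frac{65}{2} = \frac{59}{2} \approx 29.5$)
$O{\left(l,q \right)} = 70 + q$ ($O{\left(l,q \right)} = -4 + \left(q - -74\right) = -4 + \left(q + 74\right) = -4 + \left(74 + q\right) = 70 + q$)
$v = - \frac{3019297}{80038}$ ($v = -7 - \left(\frac{59}{2} - \frac{24834 - 122744}{80258 - 220}\right) = -7 - \left(\frac{59}{2} + \frac{97910}{80038}\right) = -7 - \frac{2459031}{80038} = - \frac{3019297}{80038} \approx -37.723$)
$a = \frac{320152}{3019297}$ ($a = - \frac{4}{- \frac{3019297}{80038}} = \left(-4\right) \left(- \frac{80038}{3019297}\right) = \frac{320152}{3019297} \approx 0.10604$)
$a - O{\left(R,385 \right)} = \frac{320152}{3019297} - \left(70 + 385\right) = \frac{320152}{3019297} - 455 = - \frac{1373459983}{3019297}$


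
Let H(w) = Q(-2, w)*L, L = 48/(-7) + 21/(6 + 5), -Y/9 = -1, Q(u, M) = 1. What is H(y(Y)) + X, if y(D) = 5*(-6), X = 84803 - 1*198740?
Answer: -8773530/77 ≈ -1.1394e+5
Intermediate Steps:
Y = 9 (Y = -9*(-1) = 9)
L = -381/77 (L = 48*(-⅐) + 21/11 = -48/7 + 21*(1/11) = -48/7 + 21/11 = -381/77 ≈ -4.9481)
X = -113937 (X = 84803 - 198740 = -113937)
y(D) = -30
H(w) = -381/77 (H(w) = 1*(-381/77) = -381/77)
H(y(Y)) + X = -381/77 - 113937 = -8773530/77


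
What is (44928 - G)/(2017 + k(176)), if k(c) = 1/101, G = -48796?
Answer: 4733062/101859 ≈ 46.467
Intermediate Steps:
k(c) = 1/101
(44928 - G)/(2017 + k(176)) = (44928 - 1*(-48796))/(2017 + 1/101) = (44928 + 48796)/(203718/101) = 93724*(101/203718) = 4733062/101859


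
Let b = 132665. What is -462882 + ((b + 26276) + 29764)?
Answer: -274177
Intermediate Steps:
-462882 + ((b + 26276) + 29764) = -462882 + ((132665 + 26276) + 29764) = -462882 + (158941 + 29764) = -462882 + 188705 = -274177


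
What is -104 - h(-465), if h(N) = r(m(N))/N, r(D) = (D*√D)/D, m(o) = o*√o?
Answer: -104 + 465^(¾)*√(-I)/465 ≈ -103.85 - 0.15227*I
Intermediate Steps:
m(o) = o^(3/2)
r(D) = √D (r(D) = D^(3/2)/D = √D)
h(N) = √(N^(3/2))/N
-104 - h(-465) = -104 - √((-465)^(3/2))/(-465) = -104 - (-1)*√(-465*I*√465)/465 = -104 - (-1)*465^(¾)*√(-I)/465 = -104 + 465^(¾)*√(-I)/465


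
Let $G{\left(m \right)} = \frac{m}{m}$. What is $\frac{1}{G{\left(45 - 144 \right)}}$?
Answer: $1$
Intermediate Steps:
$G{\left(m \right)} = 1$
$\frac{1}{G{\left(45 - 144 \right)}} = 1^{-1} = 1$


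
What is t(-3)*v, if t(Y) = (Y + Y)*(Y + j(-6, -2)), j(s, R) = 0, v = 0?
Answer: 0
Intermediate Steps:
t(Y) = 2*Y² (t(Y) = (Y + Y)*(Y + 0) = (2*Y)*Y = 2*Y²)
t(-3)*v = (2*(-3)²)*0 = (2*9)*0 = 18*0 = 0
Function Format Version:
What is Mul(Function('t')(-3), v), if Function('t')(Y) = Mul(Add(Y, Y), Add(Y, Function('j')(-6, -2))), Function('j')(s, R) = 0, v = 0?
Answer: 0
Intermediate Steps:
Function('t')(Y) = Mul(2, Pow(Y, 2)) (Function('t')(Y) = Mul(Add(Y, Y), Add(Y, 0)) = Mul(Mul(2, Y), Y) = Mul(2, Pow(Y, 2)))
Mul(Function('t')(-3), v) = Mul(Mul(2, Pow(-3, 2)), 0) = Mul(Mul(2, 9), 0) = Mul(18, 0) = 0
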